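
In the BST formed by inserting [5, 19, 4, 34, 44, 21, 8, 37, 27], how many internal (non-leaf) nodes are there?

Tree built from: [5, 19, 4, 34, 44, 21, 8, 37, 27]
Tree (level-order array): [5, 4, 19, None, None, 8, 34, None, None, 21, 44, None, 27, 37]
Rule: An internal node has at least one child.
Per-node child counts:
  node 5: 2 child(ren)
  node 4: 0 child(ren)
  node 19: 2 child(ren)
  node 8: 0 child(ren)
  node 34: 2 child(ren)
  node 21: 1 child(ren)
  node 27: 0 child(ren)
  node 44: 1 child(ren)
  node 37: 0 child(ren)
Matching nodes: [5, 19, 34, 21, 44]
Count of internal (non-leaf) nodes: 5


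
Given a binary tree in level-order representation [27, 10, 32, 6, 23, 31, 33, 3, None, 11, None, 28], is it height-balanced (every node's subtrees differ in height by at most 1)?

Tree (level-order array): [27, 10, 32, 6, 23, 31, 33, 3, None, 11, None, 28]
Definition: a tree is height-balanced if, at every node, |h(left) - h(right)| <= 1 (empty subtree has height -1).
Bottom-up per-node check:
  node 3: h_left=-1, h_right=-1, diff=0 [OK], height=0
  node 6: h_left=0, h_right=-1, diff=1 [OK], height=1
  node 11: h_left=-1, h_right=-1, diff=0 [OK], height=0
  node 23: h_left=0, h_right=-1, diff=1 [OK], height=1
  node 10: h_left=1, h_right=1, diff=0 [OK], height=2
  node 28: h_left=-1, h_right=-1, diff=0 [OK], height=0
  node 31: h_left=0, h_right=-1, diff=1 [OK], height=1
  node 33: h_left=-1, h_right=-1, diff=0 [OK], height=0
  node 32: h_left=1, h_right=0, diff=1 [OK], height=2
  node 27: h_left=2, h_right=2, diff=0 [OK], height=3
All nodes satisfy the balance condition.
Result: Balanced


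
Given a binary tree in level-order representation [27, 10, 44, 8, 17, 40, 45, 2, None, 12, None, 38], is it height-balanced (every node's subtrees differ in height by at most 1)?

Tree (level-order array): [27, 10, 44, 8, 17, 40, 45, 2, None, 12, None, 38]
Definition: a tree is height-balanced if, at every node, |h(left) - h(right)| <= 1 (empty subtree has height -1).
Bottom-up per-node check:
  node 2: h_left=-1, h_right=-1, diff=0 [OK], height=0
  node 8: h_left=0, h_right=-1, diff=1 [OK], height=1
  node 12: h_left=-1, h_right=-1, diff=0 [OK], height=0
  node 17: h_left=0, h_right=-1, diff=1 [OK], height=1
  node 10: h_left=1, h_right=1, diff=0 [OK], height=2
  node 38: h_left=-1, h_right=-1, diff=0 [OK], height=0
  node 40: h_left=0, h_right=-1, diff=1 [OK], height=1
  node 45: h_left=-1, h_right=-1, diff=0 [OK], height=0
  node 44: h_left=1, h_right=0, diff=1 [OK], height=2
  node 27: h_left=2, h_right=2, diff=0 [OK], height=3
All nodes satisfy the balance condition.
Result: Balanced


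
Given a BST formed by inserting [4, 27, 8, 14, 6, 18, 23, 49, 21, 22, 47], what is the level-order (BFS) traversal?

Tree insertion order: [4, 27, 8, 14, 6, 18, 23, 49, 21, 22, 47]
Tree (level-order array): [4, None, 27, 8, 49, 6, 14, 47, None, None, None, None, 18, None, None, None, 23, 21, None, None, 22]
BFS from the root, enqueuing left then right child of each popped node:
  queue [4] -> pop 4, enqueue [27], visited so far: [4]
  queue [27] -> pop 27, enqueue [8, 49], visited so far: [4, 27]
  queue [8, 49] -> pop 8, enqueue [6, 14], visited so far: [4, 27, 8]
  queue [49, 6, 14] -> pop 49, enqueue [47], visited so far: [4, 27, 8, 49]
  queue [6, 14, 47] -> pop 6, enqueue [none], visited so far: [4, 27, 8, 49, 6]
  queue [14, 47] -> pop 14, enqueue [18], visited so far: [4, 27, 8, 49, 6, 14]
  queue [47, 18] -> pop 47, enqueue [none], visited so far: [4, 27, 8, 49, 6, 14, 47]
  queue [18] -> pop 18, enqueue [23], visited so far: [4, 27, 8, 49, 6, 14, 47, 18]
  queue [23] -> pop 23, enqueue [21], visited so far: [4, 27, 8, 49, 6, 14, 47, 18, 23]
  queue [21] -> pop 21, enqueue [22], visited so far: [4, 27, 8, 49, 6, 14, 47, 18, 23, 21]
  queue [22] -> pop 22, enqueue [none], visited so far: [4, 27, 8, 49, 6, 14, 47, 18, 23, 21, 22]
Result: [4, 27, 8, 49, 6, 14, 47, 18, 23, 21, 22]


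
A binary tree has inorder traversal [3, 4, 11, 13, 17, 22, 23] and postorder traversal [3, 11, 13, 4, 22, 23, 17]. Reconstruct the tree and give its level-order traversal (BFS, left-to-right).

Inorder:   [3, 4, 11, 13, 17, 22, 23]
Postorder: [3, 11, 13, 4, 22, 23, 17]
Algorithm: postorder visits root last, so walk postorder right-to-left;
each value is the root of the current inorder slice — split it at that
value, recurse on the right subtree first, then the left.
Recursive splits:
  root=17; inorder splits into left=[3, 4, 11, 13], right=[22, 23]
  root=23; inorder splits into left=[22], right=[]
  root=22; inorder splits into left=[], right=[]
  root=4; inorder splits into left=[3], right=[11, 13]
  root=13; inorder splits into left=[11], right=[]
  root=11; inorder splits into left=[], right=[]
  root=3; inorder splits into left=[], right=[]
Reconstructed level-order: [17, 4, 23, 3, 13, 22, 11]


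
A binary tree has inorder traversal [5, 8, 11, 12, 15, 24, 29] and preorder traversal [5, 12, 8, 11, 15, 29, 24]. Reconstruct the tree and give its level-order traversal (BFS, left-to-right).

Inorder:  [5, 8, 11, 12, 15, 24, 29]
Preorder: [5, 12, 8, 11, 15, 29, 24]
Algorithm: preorder visits root first, so consume preorder in order;
for each root, split the current inorder slice at that value into
left-subtree inorder and right-subtree inorder, then recurse.
Recursive splits:
  root=5; inorder splits into left=[], right=[8, 11, 12, 15, 24, 29]
  root=12; inorder splits into left=[8, 11], right=[15, 24, 29]
  root=8; inorder splits into left=[], right=[11]
  root=11; inorder splits into left=[], right=[]
  root=15; inorder splits into left=[], right=[24, 29]
  root=29; inorder splits into left=[24], right=[]
  root=24; inorder splits into left=[], right=[]
Reconstructed level-order: [5, 12, 8, 15, 11, 29, 24]


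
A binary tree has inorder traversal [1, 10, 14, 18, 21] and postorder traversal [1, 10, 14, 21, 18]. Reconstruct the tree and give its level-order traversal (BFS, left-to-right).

Inorder:   [1, 10, 14, 18, 21]
Postorder: [1, 10, 14, 21, 18]
Algorithm: postorder visits root last, so walk postorder right-to-left;
each value is the root of the current inorder slice — split it at that
value, recurse on the right subtree first, then the left.
Recursive splits:
  root=18; inorder splits into left=[1, 10, 14], right=[21]
  root=21; inorder splits into left=[], right=[]
  root=14; inorder splits into left=[1, 10], right=[]
  root=10; inorder splits into left=[1], right=[]
  root=1; inorder splits into left=[], right=[]
Reconstructed level-order: [18, 14, 21, 10, 1]


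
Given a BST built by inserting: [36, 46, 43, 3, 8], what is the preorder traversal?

Tree insertion order: [36, 46, 43, 3, 8]
Tree (level-order array): [36, 3, 46, None, 8, 43]
Preorder traversal: [36, 3, 8, 46, 43]


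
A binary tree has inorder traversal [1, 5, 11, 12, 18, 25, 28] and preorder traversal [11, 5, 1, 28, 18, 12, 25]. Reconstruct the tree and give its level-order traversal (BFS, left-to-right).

Inorder:  [1, 5, 11, 12, 18, 25, 28]
Preorder: [11, 5, 1, 28, 18, 12, 25]
Algorithm: preorder visits root first, so consume preorder in order;
for each root, split the current inorder slice at that value into
left-subtree inorder and right-subtree inorder, then recurse.
Recursive splits:
  root=11; inorder splits into left=[1, 5], right=[12, 18, 25, 28]
  root=5; inorder splits into left=[1], right=[]
  root=1; inorder splits into left=[], right=[]
  root=28; inorder splits into left=[12, 18, 25], right=[]
  root=18; inorder splits into left=[12], right=[25]
  root=12; inorder splits into left=[], right=[]
  root=25; inorder splits into left=[], right=[]
Reconstructed level-order: [11, 5, 28, 1, 18, 12, 25]


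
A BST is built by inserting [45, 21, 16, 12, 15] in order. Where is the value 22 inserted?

Starting tree (level order): [45, 21, None, 16, None, 12, None, None, 15]
Insertion path: 45 -> 21
Result: insert 22 as right child of 21
Final tree (level order): [45, 21, None, 16, 22, 12, None, None, None, None, 15]


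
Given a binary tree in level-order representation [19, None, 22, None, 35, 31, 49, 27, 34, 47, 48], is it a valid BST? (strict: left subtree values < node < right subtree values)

Level-order array: [19, None, 22, None, 35, 31, 49, 27, 34, 47, 48]
Validate using subtree bounds (lo, hi): at each node, require lo < value < hi,
then recurse left with hi=value and right with lo=value.
Preorder trace (stopping at first violation):
  at node 19 with bounds (-inf, +inf): OK
  at node 22 with bounds (19, +inf): OK
  at node 35 with bounds (22, +inf): OK
  at node 31 with bounds (22, 35): OK
  at node 27 with bounds (22, 31): OK
  at node 34 with bounds (31, 35): OK
  at node 49 with bounds (35, +inf): OK
  at node 47 with bounds (35, 49): OK
  at node 48 with bounds (49, +inf): VIOLATION
Node 48 violates its bound: not (49 < 48 < +inf).
Result: Not a valid BST


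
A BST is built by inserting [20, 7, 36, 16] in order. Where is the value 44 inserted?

Starting tree (level order): [20, 7, 36, None, 16]
Insertion path: 20 -> 36
Result: insert 44 as right child of 36
Final tree (level order): [20, 7, 36, None, 16, None, 44]


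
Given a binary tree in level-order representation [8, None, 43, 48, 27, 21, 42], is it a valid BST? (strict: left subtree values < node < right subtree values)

Level-order array: [8, None, 43, 48, 27, 21, 42]
Validate using subtree bounds (lo, hi): at each node, require lo < value < hi,
then recurse left with hi=value and right with lo=value.
Preorder trace (stopping at first violation):
  at node 8 with bounds (-inf, +inf): OK
  at node 43 with bounds (8, +inf): OK
  at node 48 with bounds (8, 43): VIOLATION
Node 48 violates its bound: not (8 < 48 < 43).
Result: Not a valid BST


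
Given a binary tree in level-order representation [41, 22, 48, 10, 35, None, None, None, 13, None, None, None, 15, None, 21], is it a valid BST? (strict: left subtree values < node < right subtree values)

Level-order array: [41, 22, 48, 10, 35, None, None, None, 13, None, None, None, 15, None, 21]
Validate using subtree bounds (lo, hi): at each node, require lo < value < hi,
then recurse left with hi=value and right with lo=value.
Preorder trace (stopping at first violation):
  at node 41 with bounds (-inf, +inf): OK
  at node 22 with bounds (-inf, 41): OK
  at node 10 with bounds (-inf, 22): OK
  at node 13 with bounds (10, 22): OK
  at node 15 with bounds (13, 22): OK
  at node 21 with bounds (15, 22): OK
  at node 35 with bounds (22, 41): OK
  at node 48 with bounds (41, +inf): OK
No violation found at any node.
Result: Valid BST


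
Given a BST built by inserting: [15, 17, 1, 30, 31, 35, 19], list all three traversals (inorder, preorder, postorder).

Tree insertion order: [15, 17, 1, 30, 31, 35, 19]
Tree (level-order array): [15, 1, 17, None, None, None, 30, 19, 31, None, None, None, 35]
Inorder (L, root, R): [1, 15, 17, 19, 30, 31, 35]
Preorder (root, L, R): [15, 1, 17, 30, 19, 31, 35]
Postorder (L, R, root): [1, 19, 35, 31, 30, 17, 15]


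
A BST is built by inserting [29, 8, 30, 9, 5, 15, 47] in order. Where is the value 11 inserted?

Starting tree (level order): [29, 8, 30, 5, 9, None, 47, None, None, None, 15]
Insertion path: 29 -> 8 -> 9 -> 15
Result: insert 11 as left child of 15
Final tree (level order): [29, 8, 30, 5, 9, None, 47, None, None, None, 15, None, None, 11]


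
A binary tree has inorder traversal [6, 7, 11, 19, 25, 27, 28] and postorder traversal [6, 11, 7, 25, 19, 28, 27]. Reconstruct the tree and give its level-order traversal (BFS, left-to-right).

Inorder:   [6, 7, 11, 19, 25, 27, 28]
Postorder: [6, 11, 7, 25, 19, 28, 27]
Algorithm: postorder visits root last, so walk postorder right-to-left;
each value is the root of the current inorder slice — split it at that
value, recurse on the right subtree first, then the left.
Recursive splits:
  root=27; inorder splits into left=[6, 7, 11, 19, 25], right=[28]
  root=28; inorder splits into left=[], right=[]
  root=19; inorder splits into left=[6, 7, 11], right=[25]
  root=25; inorder splits into left=[], right=[]
  root=7; inorder splits into left=[6], right=[11]
  root=11; inorder splits into left=[], right=[]
  root=6; inorder splits into left=[], right=[]
Reconstructed level-order: [27, 19, 28, 7, 25, 6, 11]


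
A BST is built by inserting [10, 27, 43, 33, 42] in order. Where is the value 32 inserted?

Starting tree (level order): [10, None, 27, None, 43, 33, None, None, 42]
Insertion path: 10 -> 27 -> 43 -> 33
Result: insert 32 as left child of 33
Final tree (level order): [10, None, 27, None, 43, 33, None, 32, 42]


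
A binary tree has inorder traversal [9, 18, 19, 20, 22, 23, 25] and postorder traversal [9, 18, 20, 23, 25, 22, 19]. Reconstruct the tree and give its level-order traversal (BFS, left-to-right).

Inorder:   [9, 18, 19, 20, 22, 23, 25]
Postorder: [9, 18, 20, 23, 25, 22, 19]
Algorithm: postorder visits root last, so walk postorder right-to-left;
each value is the root of the current inorder slice — split it at that
value, recurse on the right subtree first, then the left.
Recursive splits:
  root=19; inorder splits into left=[9, 18], right=[20, 22, 23, 25]
  root=22; inorder splits into left=[20], right=[23, 25]
  root=25; inorder splits into left=[23], right=[]
  root=23; inorder splits into left=[], right=[]
  root=20; inorder splits into left=[], right=[]
  root=18; inorder splits into left=[9], right=[]
  root=9; inorder splits into left=[], right=[]
Reconstructed level-order: [19, 18, 22, 9, 20, 25, 23]


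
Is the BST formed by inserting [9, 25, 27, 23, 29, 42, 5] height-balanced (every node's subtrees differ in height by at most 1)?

Tree (level-order array): [9, 5, 25, None, None, 23, 27, None, None, None, 29, None, 42]
Definition: a tree is height-balanced if, at every node, |h(left) - h(right)| <= 1 (empty subtree has height -1).
Bottom-up per-node check:
  node 5: h_left=-1, h_right=-1, diff=0 [OK], height=0
  node 23: h_left=-1, h_right=-1, diff=0 [OK], height=0
  node 42: h_left=-1, h_right=-1, diff=0 [OK], height=0
  node 29: h_left=-1, h_right=0, diff=1 [OK], height=1
  node 27: h_left=-1, h_right=1, diff=2 [FAIL (|-1-1|=2 > 1)], height=2
  node 25: h_left=0, h_right=2, diff=2 [FAIL (|0-2|=2 > 1)], height=3
  node 9: h_left=0, h_right=3, diff=3 [FAIL (|0-3|=3 > 1)], height=4
Node 27 violates the condition: |-1 - 1| = 2 > 1.
Result: Not balanced


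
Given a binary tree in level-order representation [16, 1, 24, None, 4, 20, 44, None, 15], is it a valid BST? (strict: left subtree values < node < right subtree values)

Level-order array: [16, 1, 24, None, 4, 20, 44, None, 15]
Validate using subtree bounds (lo, hi): at each node, require lo < value < hi,
then recurse left with hi=value and right with lo=value.
Preorder trace (stopping at first violation):
  at node 16 with bounds (-inf, +inf): OK
  at node 1 with bounds (-inf, 16): OK
  at node 4 with bounds (1, 16): OK
  at node 15 with bounds (4, 16): OK
  at node 24 with bounds (16, +inf): OK
  at node 20 with bounds (16, 24): OK
  at node 44 with bounds (24, +inf): OK
No violation found at any node.
Result: Valid BST


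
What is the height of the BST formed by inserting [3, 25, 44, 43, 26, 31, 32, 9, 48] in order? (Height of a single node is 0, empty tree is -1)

Insertion order: [3, 25, 44, 43, 26, 31, 32, 9, 48]
Tree (level-order array): [3, None, 25, 9, 44, None, None, 43, 48, 26, None, None, None, None, 31, None, 32]
Compute height bottom-up (empty subtree = -1):
  height(9) = 1 + max(-1, -1) = 0
  height(32) = 1 + max(-1, -1) = 0
  height(31) = 1 + max(-1, 0) = 1
  height(26) = 1 + max(-1, 1) = 2
  height(43) = 1 + max(2, -1) = 3
  height(48) = 1 + max(-1, -1) = 0
  height(44) = 1 + max(3, 0) = 4
  height(25) = 1 + max(0, 4) = 5
  height(3) = 1 + max(-1, 5) = 6
Height = 6


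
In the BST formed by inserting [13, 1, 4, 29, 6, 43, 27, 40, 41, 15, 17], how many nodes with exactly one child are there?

Tree built from: [13, 1, 4, 29, 6, 43, 27, 40, 41, 15, 17]
Tree (level-order array): [13, 1, 29, None, 4, 27, 43, None, 6, 15, None, 40, None, None, None, None, 17, None, 41]
Rule: These are nodes with exactly 1 non-null child.
Per-node child counts:
  node 13: 2 child(ren)
  node 1: 1 child(ren)
  node 4: 1 child(ren)
  node 6: 0 child(ren)
  node 29: 2 child(ren)
  node 27: 1 child(ren)
  node 15: 1 child(ren)
  node 17: 0 child(ren)
  node 43: 1 child(ren)
  node 40: 1 child(ren)
  node 41: 0 child(ren)
Matching nodes: [1, 4, 27, 15, 43, 40]
Count of nodes with exactly one child: 6


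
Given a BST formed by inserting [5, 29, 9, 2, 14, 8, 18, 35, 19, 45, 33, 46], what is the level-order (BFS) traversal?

Tree insertion order: [5, 29, 9, 2, 14, 8, 18, 35, 19, 45, 33, 46]
Tree (level-order array): [5, 2, 29, None, None, 9, 35, 8, 14, 33, 45, None, None, None, 18, None, None, None, 46, None, 19]
BFS from the root, enqueuing left then right child of each popped node:
  queue [5] -> pop 5, enqueue [2, 29], visited so far: [5]
  queue [2, 29] -> pop 2, enqueue [none], visited so far: [5, 2]
  queue [29] -> pop 29, enqueue [9, 35], visited so far: [5, 2, 29]
  queue [9, 35] -> pop 9, enqueue [8, 14], visited so far: [5, 2, 29, 9]
  queue [35, 8, 14] -> pop 35, enqueue [33, 45], visited so far: [5, 2, 29, 9, 35]
  queue [8, 14, 33, 45] -> pop 8, enqueue [none], visited so far: [5, 2, 29, 9, 35, 8]
  queue [14, 33, 45] -> pop 14, enqueue [18], visited so far: [5, 2, 29, 9, 35, 8, 14]
  queue [33, 45, 18] -> pop 33, enqueue [none], visited so far: [5, 2, 29, 9, 35, 8, 14, 33]
  queue [45, 18] -> pop 45, enqueue [46], visited so far: [5, 2, 29, 9, 35, 8, 14, 33, 45]
  queue [18, 46] -> pop 18, enqueue [19], visited so far: [5, 2, 29, 9, 35, 8, 14, 33, 45, 18]
  queue [46, 19] -> pop 46, enqueue [none], visited so far: [5, 2, 29, 9, 35, 8, 14, 33, 45, 18, 46]
  queue [19] -> pop 19, enqueue [none], visited so far: [5, 2, 29, 9, 35, 8, 14, 33, 45, 18, 46, 19]
Result: [5, 2, 29, 9, 35, 8, 14, 33, 45, 18, 46, 19]


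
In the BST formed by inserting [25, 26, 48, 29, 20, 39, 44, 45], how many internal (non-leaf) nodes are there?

Tree built from: [25, 26, 48, 29, 20, 39, 44, 45]
Tree (level-order array): [25, 20, 26, None, None, None, 48, 29, None, None, 39, None, 44, None, 45]
Rule: An internal node has at least one child.
Per-node child counts:
  node 25: 2 child(ren)
  node 20: 0 child(ren)
  node 26: 1 child(ren)
  node 48: 1 child(ren)
  node 29: 1 child(ren)
  node 39: 1 child(ren)
  node 44: 1 child(ren)
  node 45: 0 child(ren)
Matching nodes: [25, 26, 48, 29, 39, 44]
Count of internal (non-leaf) nodes: 6


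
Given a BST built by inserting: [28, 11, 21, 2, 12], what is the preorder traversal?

Tree insertion order: [28, 11, 21, 2, 12]
Tree (level-order array): [28, 11, None, 2, 21, None, None, 12]
Preorder traversal: [28, 11, 2, 21, 12]


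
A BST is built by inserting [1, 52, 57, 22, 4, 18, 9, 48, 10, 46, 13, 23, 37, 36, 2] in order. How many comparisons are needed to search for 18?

Search path for 18: 1 -> 52 -> 22 -> 4 -> 18
Found: True
Comparisons: 5


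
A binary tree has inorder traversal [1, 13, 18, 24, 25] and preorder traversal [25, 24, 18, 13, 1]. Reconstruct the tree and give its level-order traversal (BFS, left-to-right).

Inorder:  [1, 13, 18, 24, 25]
Preorder: [25, 24, 18, 13, 1]
Algorithm: preorder visits root first, so consume preorder in order;
for each root, split the current inorder slice at that value into
left-subtree inorder and right-subtree inorder, then recurse.
Recursive splits:
  root=25; inorder splits into left=[1, 13, 18, 24], right=[]
  root=24; inorder splits into left=[1, 13, 18], right=[]
  root=18; inorder splits into left=[1, 13], right=[]
  root=13; inorder splits into left=[1], right=[]
  root=1; inorder splits into left=[], right=[]
Reconstructed level-order: [25, 24, 18, 13, 1]


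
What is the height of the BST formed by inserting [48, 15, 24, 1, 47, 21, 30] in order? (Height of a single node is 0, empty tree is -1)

Insertion order: [48, 15, 24, 1, 47, 21, 30]
Tree (level-order array): [48, 15, None, 1, 24, None, None, 21, 47, None, None, 30]
Compute height bottom-up (empty subtree = -1):
  height(1) = 1 + max(-1, -1) = 0
  height(21) = 1 + max(-1, -1) = 0
  height(30) = 1 + max(-1, -1) = 0
  height(47) = 1 + max(0, -1) = 1
  height(24) = 1 + max(0, 1) = 2
  height(15) = 1 + max(0, 2) = 3
  height(48) = 1 + max(3, -1) = 4
Height = 4


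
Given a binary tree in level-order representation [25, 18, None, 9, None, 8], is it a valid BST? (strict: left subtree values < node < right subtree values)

Level-order array: [25, 18, None, 9, None, 8]
Validate using subtree bounds (lo, hi): at each node, require lo < value < hi,
then recurse left with hi=value and right with lo=value.
Preorder trace (stopping at first violation):
  at node 25 with bounds (-inf, +inf): OK
  at node 18 with bounds (-inf, 25): OK
  at node 9 with bounds (-inf, 18): OK
  at node 8 with bounds (-inf, 9): OK
No violation found at any node.
Result: Valid BST


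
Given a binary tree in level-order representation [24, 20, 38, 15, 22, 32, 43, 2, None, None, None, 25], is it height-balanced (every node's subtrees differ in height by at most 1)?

Tree (level-order array): [24, 20, 38, 15, 22, 32, 43, 2, None, None, None, 25]
Definition: a tree is height-balanced if, at every node, |h(left) - h(right)| <= 1 (empty subtree has height -1).
Bottom-up per-node check:
  node 2: h_left=-1, h_right=-1, diff=0 [OK], height=0
  node 15: h_left=0, h_right=-1, diff=1 [OK], height=1
  node 22: h_left=-1, h_right=-1, diff=0 [OK], height=0
  node 20: h_left=1, h_right=0, diff=1 [OK], height=2
  node 25: h_left=-1, h_right=-1, diff=0 [OK], height=0
  node 32: h_left=0, h_right=-1, diff=1 [OK], height=1
  node 43: h_left=-1, h_right=-1, diff=0 [OK], height=0
  node 38: h_left=1, h_right=0, diff=1 [OK], height=2
  node 24: h_left=2, h_right=2, diff=0 [OK], height=3
All nodes satisfy the balance condition.
Result: Balanced


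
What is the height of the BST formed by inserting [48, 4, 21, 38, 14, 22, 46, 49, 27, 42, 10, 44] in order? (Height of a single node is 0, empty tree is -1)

Insertion order: [48, 4, 21, 38, 14, 22, 46, 49, 27, 42, 10, 44]
Tree (level-order array): [48, 4, 49, None, 21, None, None, 14, 38, 10, None, 22, 46, None, None, None, 27, 42, None, None, None, None, 44]
Compute height bottom-up (empty subtree = -1):
  height(10) = 1 + max(-1, -1) = 0
  height(14) = 1 + max(0, -1) = 1
  height(27) = 1 + max(-1, -1) = 0
  height(22) = 1 + max(-1, 0) = 1
  height(44) = 1 + max(-1, -1) = 0
  height(42) = 1 + max(-1, 0) = 1
  height(46) = 1 + max(1, -1) = 2
  height(38) = 1 + max(1, 2) = 3
  height(21) = 1 + max(1, 3) = 4
  height(4) = 1 + max(-1, 4) = 5
  height(49) = 1 + max(-1, -1) = 0
  height(48) = 1 + max(5, 0) = 6
Height = 6


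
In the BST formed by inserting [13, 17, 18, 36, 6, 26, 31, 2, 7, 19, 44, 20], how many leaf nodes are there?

Tree built from: [13, 17, 18, 36, 6, 26, 31, 2, 7, 19, 44, 20]
Tree (level-order array): [13, 6, 17, 2, 7, None, 18, None, None, None, None, None, 36, 26, 44, 19, 31, None, None, None, 20]
Rule: A leaf has 0 children.
Per-node child counts:
  node 13: 2 child(ren)
  node 6: 2 child(ren)
  node 2: 0 child(ren)
  node 7: 0 child(ren)
  node 17: 1 child(ren)
  node 18: 1 child(ren)
  node 36: 2 child(ren)
  node 26: 2 child(ren)
  node 19: 1 child(ren)
  node 20: 0 child(ren)
  node 31: 0 child(ren)
  node 44: 0 child(ren)
Matching nodes: [2, 7, 20, 31, 44]
Count of leaf nodes: 5


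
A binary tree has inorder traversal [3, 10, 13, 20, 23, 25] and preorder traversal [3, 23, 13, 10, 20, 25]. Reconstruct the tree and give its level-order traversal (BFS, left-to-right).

Inorder:  [3, 10, 13, 20, 23, 25]
Preorder: [3, 23, 13, 10, 20, 25]
Algorithm: preorder visits root first, so consume preorder in order;
for each root, split the current inorder slice at that value into
left-subtree inorder and right-subtree inorder, then recurse.
Recursive splits:
  root=3; inorder splits into left=[], right=[10, 13, 20, 23, 25]
  root=23; inorder splits into left=[10, 13, 20], right=[25]
  root=13; inorder splits into left=[10], right=[20]
  root=10; inorder splits into left=[], right=[]
  root=20; inorder splits into left=[], right=[]
  root=25; inorder splits into left=[], right=[]
Reconstructed level-order: [3, 23, 13, 25, 10, 20]


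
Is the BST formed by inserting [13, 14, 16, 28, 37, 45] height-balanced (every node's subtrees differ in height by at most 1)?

Tree (level-order array): [13, None, 14, None, 16, None, 28, None, 37, None, 45]
Definition: a tree is height-balanced if, at every node, |h(left) - h(right)| <= 1 (empty subtree has height -1).
Bottom-up per-node check:
  node 45: h_left=-1, h_right=-1, diff=0 [OK], height=0
  node 37: h_left=-1, h_right=0, diff=1 [OK], height=1
  node 28: h_left=-1, h_right=1, diff=2 [FAIL (|-1-1|=2 > 1)], height=2
  node 16: h_left=-1, h_right=2, diff=3 [FAIL (|-1-2|=3 > 1)], height=3
  node 14: h_left=-1, h_right=3, diff=4 [FAIL (|-1-3|=4 > 1)], height=4
  node 13: h_left=-1, h_right=4, diff=5 [FAIL (|-1-4|=5 > 1)], height=5
Node 28 violates the condition: |-1 - 1| = 2 > 1.
Result: Not balanced


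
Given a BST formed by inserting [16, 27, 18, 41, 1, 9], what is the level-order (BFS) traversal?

Tree insertion order: [16, 27, 18, 41, 1, 9]
Tree (level-order array): [16, 1, 27, None, 9, 18, 41]
BFS from the root, enqueuing left then right child of each popped node:
  queue [16] -> pop 16, enqueue [1, 27], visited so far: [16]
  queue [1, 27] -> pop 1, enqueue [9], visited so far: [16, 1]
  queue [27, 9] -> pop 27, enqueue [18, 41], visited so far: [16, 1, 27]
  queue [9, 18, 41] -> pop 9, enqueue [none], visited so far: [16, 1, 27, 9]
  queue [18, 41] -> pop 18, enqueue [none], visited so far: [16, 1, 27, 9, 18]
  queue [41] -> pop 41, enqueue [none], visited so far: [16, 1, 27, 9, 18, 41]
Result: [16, 1, 27, 9, 18, 41]


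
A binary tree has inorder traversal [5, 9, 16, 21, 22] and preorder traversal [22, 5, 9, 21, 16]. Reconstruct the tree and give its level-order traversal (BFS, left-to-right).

Inorder:  [5, 9, 16, 21, 22]
Preorder: [22, 5, 9, 21, 16]
Algorithm: preorder visits root first, so consume preorder in order;
for each root, split the current inorder slice at that value into
left-subtree inorder and right-subtree inorder, then recurse.
Recursive splits:
  root=22; inorder splits into left=[5, 9, 16, 21], right=[]
  root=5; inorder splits into left=[], right=[9, 16, 21]
  root=9; inorder splits into left=[], right=[16, 21]
  root=21; inorder splits into left=[16], right=[]
  root=16; inorder splits into left=[], right=[]
Reconstructed level-order: [22, 5, 9, 21, 16]


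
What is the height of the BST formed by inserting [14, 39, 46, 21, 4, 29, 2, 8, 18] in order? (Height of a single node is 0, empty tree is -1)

Insertion order: [14, 39, 46, 21, 4, 29, 2, 8, 18]
Tree (level-order array): [14, 4, 39, 2, 8, 21, 46, None, None, None, None, 18, 29]
Compute height bottom-up (empty subtree = -1):
  height(2) = 1 + max(-1, -1) = 0
  height(8) = 1 + max(-1, -1) = 0
  height(4) = 1 + max(0, 0) = 1
  height(18) = 1 + max(-1, -1) = 0
  height(29) = 1 + max(-1, -1) = 0
  height(21) = 1 + max(0, 0) = 1
  height(46) = 1 + max(-1, -1) = 0
  height(39) = 1 + max(1, 0) = 2
  height(14) = 1 + max(1, 2) = 3
Height = 3


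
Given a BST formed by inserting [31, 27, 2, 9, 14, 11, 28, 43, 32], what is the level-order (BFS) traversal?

Tree insertion order: [31, 27, 2, 9, 14, 11, 28, 43, 32]
Tree (level-order array): [31, 27, 43, 2, 28, 32, None, None, 9, None, None, None, None, None, 14, 11]
BFS from the root, enqueuing left then right child of each popped node:
  queue [31] -> pop 31, enqueue [27, 43], visited so far: [31]
  queue [27, 43] -> pop 27, enqueue [2, 28], visited so far: [31, 27]
  queue [43, 2, 28] -> pop 43, enqueue [32], visited so far: [31, 27, 43]
  queue [2, 28, 32] -> pop 2, enqueue [9], visited so far: [31, 27, 43, 2]
  queue [28, 32, 9] -> pop 28, enqueue [none], visited so far: [31, 27, 43, 2, 28]
  queue [32, 9] -> pop 32, enqueue [none], visited so far: [31, 27, 43, 2, 28, 32]
  queue [9] -> pop 9, enqueue [14], visited so far: [31, 27, 43, 2, 28, 32, 9]
  queue [14] -> pop 14, enqueue [11], visited so far: [31, 27, 43, 2, 28, 32, 9, 14]
  queue [11] -> pop 11, enqueue [none], visited so far: [31, 27, 43, 2, 28, 32, 9, 14, 11]
Result: [31, 27, 43, 2, 28, 32, 9, 14, 11]


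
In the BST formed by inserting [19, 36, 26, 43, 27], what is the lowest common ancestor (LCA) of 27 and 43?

Tree insertion order: [19, 36, 26, 43, 27]
Tree (level-order array): [19, None, 36, 26, 43, None, 27]
In a BST, the LCA of p=27, q=43 is the first node v on the
root-to-leaf path with p <= v <= q (go left if both < v, right if both > v).
Walk from root:
  at 19: both 27 and 43 > 19, go right
  at 36: 27 <= 36 <= 43, this is the LCA
LCA = 36


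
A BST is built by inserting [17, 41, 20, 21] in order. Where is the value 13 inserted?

Starting tree (level order): [17, None, 41, 20, None, None, 21]
Insertion path: 17
Result: insert 13 as left child of 17
Final tree (level order): [17, 13, 41, None, None, 20, None, None, 21]


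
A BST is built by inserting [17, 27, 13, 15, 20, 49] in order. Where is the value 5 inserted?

Starting tree (level order): [17, 13, 27, None, 15, 20, 49]
Insertion path: 17 -> 13
Result: insert 5 as left child of 13
Final tree (level order): [17, 13, 27, 5, 15, 20, 49]


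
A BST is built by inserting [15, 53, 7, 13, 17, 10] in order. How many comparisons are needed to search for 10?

Search path for 10: 15 -> 7 -> 13 -> 10
Found: True
Comparisons: 4


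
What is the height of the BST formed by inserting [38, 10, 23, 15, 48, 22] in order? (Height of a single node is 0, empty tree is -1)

Insertion order: [38, 10, 23, 15, 48, 22]
Tree (level-order array): [38, 10, 48, None, 23, None, None, 15, None, None, 22]
Compute height bottom-up (empty subtree = -1):
  height(22) = 1 + max(-1, -1) = 0
  height(15) = 1 + max(-1, 0) = 1
  height(23) = 1 + max(1, -1) = 2
  height(10) = 1 + max(-1, 2) = 3
  height(48) = 1 + max(-1, -1) = 0
  height(38) = 1 + max(3, 0) = 4
Height = 4


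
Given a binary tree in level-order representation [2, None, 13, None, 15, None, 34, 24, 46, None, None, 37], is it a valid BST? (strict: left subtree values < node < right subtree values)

Level-order array: [2, None, 13, None, 15, None, 34, 24, 46, None, None, 37]
Validate using subtree bounds (lo, hi): at each node, require lo < value < hi,
then recurse left with hi=value and right with lo=value.
Preorder trace (stopping at first violation):
  at node 2 with bounds (-inf, +inf): OK
  at node 13 with bounds (2, +inf): OK
  at node 15 with bounds (13, +inf): OK
  at node 34 with bounds (15, +inf): OK
  at node 24 with bounds (15, 34): OK
  at node 46 with bounds (34, +inf): OK
  at node 37 with bounds (34, 46): OK
No violation found at any node.
Result: Valid BST


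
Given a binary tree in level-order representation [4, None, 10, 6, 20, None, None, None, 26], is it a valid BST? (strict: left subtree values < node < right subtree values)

Level-order array: [4, None, 10, 6, 20, None, None, None, 26]
Validate using subtree bounds (lo, hi): at each node, require lo < value < hi,
then recurse left with hi=value and right with lo=value.
Preorder trace (stopping at first violation):
  at node 4 with bounds (-inf, +inf): OK
  at node 10 with bounds (4, +inf): OK
  at node 6 with bounds (4, 10): OK
  at node 20 with bounds (10, +inf): OK
  at node 26 with bounds (20, +inf): OK
No violation found at any node.
Result: Valid BST


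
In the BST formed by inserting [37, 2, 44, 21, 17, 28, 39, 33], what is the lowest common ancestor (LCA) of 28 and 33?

Tree insertion order: [37, 2, 44, 21, 17, 28, 39, 33]
Tree (level-order array): [37, 2, 44, None, 21, 39, None, 17, 28, None, None, None, None, None, 33]
In a BST, the LCA of p=28, q=33 is the first node v on the
root-to-leaf path with p <= v <= q (go left if both < v, right if both > v).
Walk from root:
  at 37: both 28 and 33 < 37, go left
  at 2: both 28 and 33 > 2, go right
  at 21: both 28 and 33 > 21, go right
  at 28: 28 <= 28 <= 33, this is the LCA
LCA = 28


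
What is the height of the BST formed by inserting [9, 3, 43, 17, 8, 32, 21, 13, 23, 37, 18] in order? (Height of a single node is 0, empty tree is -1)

Insertion order: [9, 3, 43, 17, 8, 32, 21, 13, 23, 37, 18]
Tree (level-order array): [9, 3, 43, None, 8, 17, None, None, None, 13, 32, None, None, 21, 37, 18, 23]
Compute height bottom-up (empty subtree = -1):
  height(8) = 1 + max(-1, -1) = 0
  height(3) = 1 + max(-1, 0) = 1
  height(13) = 1 + max(-1, -1) = 0
  height(18) = 1 + max(-1, -1) = 0
  height(23) = 1 + max(-1, -1) = 0
  height(21) = 1 + max(0, 0) = 1
  height(37) = 1 + max(-1, -1) = 0
  height(32) = 1 + max(1, 0) = 2
  height(17) = 1 + max(0, 2) = 3
  height(43) = 1 + max(3, -1) = 4
  height(9) = 1 + max(1, 4) = 5
Height = 5


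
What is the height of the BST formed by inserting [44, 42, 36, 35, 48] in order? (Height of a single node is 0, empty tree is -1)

Insertion order: [44, 42, 36, 35, 48]
Tree (level-order array): [44, 42, 48, 36, None, None, None, 35]
Compute height bottom-up (empty subtree = -1):
  height(35) = 1 + max(-1, -1) = 0
  height(36) = 1 + max(0, -1) = 1
  height(42) = 1 + max(1, -1) = 2
  height(48) = 1 + max(-1, -1) = 0
  height(44) = 1 + max(2, 0) = 3
Height = 3


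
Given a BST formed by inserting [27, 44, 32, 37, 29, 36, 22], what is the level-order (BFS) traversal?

Tree insertion order: [27, 44, 32, 37, 29, 36, 22]
Tree (level-order array): [27, 22, 44, None, None, 32, None, 29, 37, None, None, 36]
BFS from the root, enqueuing left then right child of each popped node:
  queue [27] -> pop 27, enqueue [22, 44], visited so far: [27]
  queue [22, 44] -> pop 22, enqueue [none], visited so far: [27, 22]
  queue [44] -> pop 44, enqueue [32], visited so far: [27, 22, 44]
  queue [32] -> pop 32, enqueue [29, 37], visited so far: [27, 22, 44, 32]
  queue [29, 37] -> pop 29, enqueue [none], visited so far: [27, 22, 44, 32, 29]
  queue [37] -> pop 37, enqueue [36], visited so far: [27, 22, 44, 32, 29, 37]
  queue [36] -> pop 36, enqueue [none], visited so far: [27, 22, 44, 32, 29, 37, 36]
Result: [27, 22, 44, 32, 29, 37, 36]


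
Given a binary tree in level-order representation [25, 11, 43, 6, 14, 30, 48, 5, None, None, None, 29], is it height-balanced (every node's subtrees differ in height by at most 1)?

Tree (level-order array): [25, 11, 43, 6, 14, 30, 48, 5, None, None, None, 29]
Definition: a tree is height-balanced if, at every node, |h(left) - h(right)| <= 1 (empty subtree has height -1).
Bottom-up per-node check:
  node 5: h_left=-1, h_right=-1, diff=0 [OK], height=0
  node 6: h_left=0, h_right=-1, diff=1 [OK], height=1
  node 14: h_left=-1, h_right=-1, diff=0 [OK], height=0
  node 11: h_left=1, h_right=0, diff=1 [OK], height=2
  node 29: h_left=-1, h_right=-1, diff=0 [OK], height=0
  node 30: h_left=0, h_right=-1, diff=1 [OK], height=1
  node 48: h_left=-1, h_right=-1, diff=0 [OK], height=0
  node 43: h_left=1, h_right=0, diff=1 [OK], height=2
  node 25: h_left=2, h_right=2, diff=0 [OK], height=3
All nodes satisfy the balance condition.
Result: Balanced


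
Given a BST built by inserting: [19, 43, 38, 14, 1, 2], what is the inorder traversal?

Tree insertion order: [19, 43, 38, 14, 1, 2]
Tree (level-order array): [19, 14, 43, 1, None, 38, None, None, 2]
Inorder traversal: [1, 2, 14, 19, 38, 43]


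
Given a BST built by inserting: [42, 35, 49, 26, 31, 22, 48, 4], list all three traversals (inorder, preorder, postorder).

Tree insertion order: [42, 35, 49, 26, 31, 22, 48, 4]
Tree (level-order array): [42, 35, 49, 26, None, 48, None, 22, 31, None, None, 4]
Inorder (L, root, R): [4, 22, 26, 31, 35, 42, 48, 49]
Preorder (root, L, R): [42, 35, 26, 22, 4, 31, 49, 48]
Postorder (L, R, root): [4, 22, 31, 26, 35, 48, 49, 42]


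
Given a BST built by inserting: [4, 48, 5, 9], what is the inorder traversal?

Tree insertion order: [4, 48, 5, 9]
Tree (level-order array): [4, None, 48, 5, None, None, 9]
Inorder traversal: [4, 5, 9, 48]


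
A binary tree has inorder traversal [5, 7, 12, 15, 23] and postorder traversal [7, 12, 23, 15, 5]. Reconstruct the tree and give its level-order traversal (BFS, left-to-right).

Inorder:   [5, 7, 12, 15, 23]
Postorder: [7, 12, 23, 15, 5]
Algorithm: postorder visits root last, so walk postorder right-to-left;
each value is the root of the current inorder slice — split it at that
value, recurse on the right subtree first, then the left.
Recursive splits:
  root=5; inorder splits into left=[], right=[7, 12, 15, 23]
  root=15; inorder splits into left=[7, 12], right=[23]
  root=23; inorder splits into left=[], right=[]
  root=12; inorder splits into left=[7], right=[]
  root=7; inorder splits into left=[], right=[]
Reconstructed level-order: [5, 15, 12, 23, 7]


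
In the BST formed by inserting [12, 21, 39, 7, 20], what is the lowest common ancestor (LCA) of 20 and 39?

Tree insertion order: [12, 21, 39, 7, 20]
Tree (level-order array): [12, 7, 21, None, None, 20, 39]
In a BST, the LCA of p=20, q=39 is the first node v on the
root-to-leaf path with p <= v <= q (go left if both < v, right if both > v).
Walk from root:
  at 12: both 20 and 39 > 12, go right
  at 21: 20 <= 21 <= 39, this is the LCA
LCA = 21


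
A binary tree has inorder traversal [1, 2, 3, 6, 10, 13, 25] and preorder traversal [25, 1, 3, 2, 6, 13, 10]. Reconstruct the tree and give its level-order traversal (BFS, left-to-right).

Inorder:  [1, 2, 3, 6, 10, 13, 25]
Preorder: [25, 1, 3, 2, 6, 13, 10]
Algorithm: preorder visits root first, so consume preorder in order;
for each root, split the current inorder slice at that value into
left-subtree inorder and right-subtree inorder, then recurse.
Recursive splits:
  root=25; inorder splits into left=[1, 2, 3, 6, 10, 13], right=[]
  root=1; inorder splits into left=[], right=[2, 3, 6, 10, 13]
  root=3; inorder splits into left=[2], right=[6, 10, 13]
  root=2; inorder splits into left=[], right=[]
  root=6; inorder splits into left=[], right=[10, 13]
  root=13; inorder splits into left=[10], right=[]
  root=10; inorder splits into left=[], right=[]
Reconstructed level-order: [25, 1, 3, 2, 6, 13, 10]


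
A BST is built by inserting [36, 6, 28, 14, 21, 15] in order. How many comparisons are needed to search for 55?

Search path for 55: 36
Found: False
Comparisons: 1


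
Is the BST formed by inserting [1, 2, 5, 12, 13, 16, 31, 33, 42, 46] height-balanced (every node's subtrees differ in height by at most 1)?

Tree (level-order array): [1, None, 2, None, 5, None, 12, None, 13, None, 16, None, 31, None, 33, None, 42, None, 46]
Definition: a tree is height-balanced if, at every node, |h(left) - h(right)| <= 1 (empty subtree has height -1).
Bottom-up per-node check:
  node 46: h_left=-1, h_right=-1, diff=0 [OK], height=0
  node 42: h_left=-1, h_right=0, diff=1 [OK], height=1
  node 33: h_left=-1, h_right=1, diff=2 [FAIL (|-1-1|=2 > 1)], height=2
  node 31: h_left=-1, h_right=2, diff=3 [FAIL (|-1-2|=3 > 1)], height=3
  node 16: h_left=-1, h_right=3, diff=4 [FAIL (|-1-3|=4 > 1)], height=4
  node 13: h_left=-1, h_right=4, diff=5 [FAIL (|-1-4|=5 > 1)], height=5
  node 12: h_left=-1, h_right=5, diff=6 [FAIL (|-1-5|=6 > 1)], height=6
  node 5: h_left=-1, h_right=6, diff=7 [FAIL (|-1-6|=7 > 1)], height=7
  node 2: h_left=-1, h_right=7, diff=8 [FAIL (|-1-7|=8 > 1)], height=8
  node 1: h_left=-1, h_right=8, diff=9 [FAIL (|-1-8|=9 > 1)], height=9
Node 33 violates the condition: |-1 - 1| = 2 > 1.
Result: Not balanced


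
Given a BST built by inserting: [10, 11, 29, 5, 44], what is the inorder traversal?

Tree insertion order: [10, 11, 29, 5, 44]
Tree (level-order array): [10, 5, 11, None, None, None, 29, None, 44]
Inorder traversal: [5, 10, 11, 29, 44]


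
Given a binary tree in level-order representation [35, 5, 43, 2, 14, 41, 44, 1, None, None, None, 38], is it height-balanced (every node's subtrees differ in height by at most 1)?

Tree (level-order array): [35, 5, 43, 2, 14, 41, 44, 1, None, None, None, 38]
Definition: a tree is height-balanced if, at every node, |h(left) - h(right)| <= 1 (empty subtree has height -1).
Bottom-up per-node check:
  node 1: h_left=-1, h_right=-1, diff=0 [OK], height=0
  node 2: h_left=0, h_right=-1, diff=1 [OK], height=1
  node 14: h_left=-1, h_right=-1, diff=0 [OK], height=0
  node 5: h_left=1, h_right=0, diff=1 [OK], height=2
  node 38: h_left=-1, h_right=-1, diff=0 [OK], height=0
  node 41: h_left=0, h_right=-1, diff=1 [OK], height=1
  node 44: h_left=-1, h_right=-1, diff=0 [OK], height=0
  node 43: h_left=1, h_right=0, diff=1 [OK], height=2
  node 35: h_left=2, h_right=2, diff=0 [OK], height=3
All nodes satisfy the balance condition.
Result: Balanced
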